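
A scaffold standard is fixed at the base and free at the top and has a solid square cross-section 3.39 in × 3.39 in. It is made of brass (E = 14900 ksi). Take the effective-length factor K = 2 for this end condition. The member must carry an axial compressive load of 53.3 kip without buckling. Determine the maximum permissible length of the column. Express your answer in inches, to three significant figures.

I = a⁴/12 = 3.39⁴/12 = 11.01 in⁴
At the buckling limit P_cr = P = 5.330×10^4 lb
From P_cr = π²EI/(K·L)²:  L = (1/K)·√(π²EI/P_cr) = (1/2)·√(π²×1.49×10^7×11.01/5.330×10^4)
L = 87.1 in

L_max ≈ 87.1 in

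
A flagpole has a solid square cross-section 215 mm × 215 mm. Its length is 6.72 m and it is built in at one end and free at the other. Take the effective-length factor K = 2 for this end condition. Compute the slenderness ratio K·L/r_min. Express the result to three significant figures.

λ ≈ 217

I = a⁴/12 = 215⁴/12 = 1.781×10^8 mm⁴
A = 4.622×10^4 mm²;  r_min = √(I/A) = √(1.781×10^8/4.622×10^4) = 62.07 mm
L_e = K·L = 2 × 6.72 m = 13.44 m = 13440 mm
λ = L_e / r_min = 13440 / 62.07 = 217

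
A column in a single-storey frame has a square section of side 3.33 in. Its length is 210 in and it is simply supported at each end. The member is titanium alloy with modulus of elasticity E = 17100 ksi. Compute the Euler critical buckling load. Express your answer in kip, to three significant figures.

I = a⁴/12 = 3.33⁴/12 = 10.25 in⁴
Effective length L_e = K·L = 1 × 210 = 210.0 in
P_cr = π²EI / L_e² = π² × 17100×10³ × 10.25 / 210.0² = 3.922×10^4 lb

P_cr ≈ 39.2 kip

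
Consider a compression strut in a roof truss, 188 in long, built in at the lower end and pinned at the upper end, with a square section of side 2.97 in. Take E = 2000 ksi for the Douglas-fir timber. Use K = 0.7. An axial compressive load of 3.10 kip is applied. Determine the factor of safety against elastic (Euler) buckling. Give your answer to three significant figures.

n ≈ 2.38

I = a⁴/12 = 2.97⁴/12 = 6.484 in⁴
Effective length L_e = K·L = 0.7 × 188 = 131.6 in
P_cr = π²EI / L_e² = π² × 2000×10³ × 6.484 / 131.6² = 7.390×10^3 lb
Factor of safety n = P_cr / P = 7.3903 / 3.10 = 2.38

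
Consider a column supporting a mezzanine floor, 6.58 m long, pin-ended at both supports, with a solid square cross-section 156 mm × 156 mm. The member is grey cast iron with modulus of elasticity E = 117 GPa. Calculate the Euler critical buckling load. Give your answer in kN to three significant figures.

I = a⁴/12 = 156⁴/12 = 4.935×10^7 mm⁴
I = 4.935×10^7 mm⁴ = 4.935×10^-5 m⁴
Effective length L_e = K·L = 1 × 6.58 = 6.580 m
P_cr = π²EI / L_e² = π² × 117×10⁹ × 4.935×10^-5 / 6.580² = 1.316×10^6 N

P_cr ≈ 1320 kN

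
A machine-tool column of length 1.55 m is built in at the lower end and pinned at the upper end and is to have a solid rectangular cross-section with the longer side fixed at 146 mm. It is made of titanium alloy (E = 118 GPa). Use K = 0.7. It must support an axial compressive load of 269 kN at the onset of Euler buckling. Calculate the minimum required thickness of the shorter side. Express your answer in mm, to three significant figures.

b ≈ 28.2 mm

L_e = K·L = 0.7 × 1.55 = 1.085 m
Required I = P_cr·L_e²/(π²E) = 2.690×10^5 × 1.085² / (π² × 1.18×10^11) = 2.719×10^-7 m⁴
I_req = 2.719×10^5 mm⁴
Rectangle, weak axis: I_min = h·b³/12 with h = 146 mm fixed  ⇒  b = (12I/h)^(1/3) = 28.2 mm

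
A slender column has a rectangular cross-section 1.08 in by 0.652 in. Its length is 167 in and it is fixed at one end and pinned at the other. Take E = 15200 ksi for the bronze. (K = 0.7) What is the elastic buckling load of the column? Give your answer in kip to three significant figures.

P_cr ≈ 0.274 kip

Buckling occurs about the weak axis: I_min = h·b³/12 with b = 0.652 in (the shorter side).
I_min = 1.08×0.652³/12 = 2.495×10^-2 in⁴
Effective length L_e = K·L = 0.7 × 167 = 116.9 in
P_cr = π²EI / L_e² = π² × 15200×10³ × 2.495×10^-2 / 116.9² = 273.8 lb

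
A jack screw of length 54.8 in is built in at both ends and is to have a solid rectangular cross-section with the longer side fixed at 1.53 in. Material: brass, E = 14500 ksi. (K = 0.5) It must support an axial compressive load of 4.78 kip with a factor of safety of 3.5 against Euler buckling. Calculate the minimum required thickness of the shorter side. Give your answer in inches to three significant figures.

Required P_cr = n·P = 3.5 × 4.78 = 16.73 kip
L_e = K·L = 0.5 × 54.8 = 27.40 in
Required I = P_cr·L_e²/(π²E) = 1.673×10^4 × 27.40² / (π² × 1.45×10^7) = 8.777×10^-2 in⁴
Rectangle, weak axis: I_min = h·b³/12 with h = 1.53 in fixed  ⇒  b = (12I/h)^(1/3) = 0.883 in

b ≈ 0.883 in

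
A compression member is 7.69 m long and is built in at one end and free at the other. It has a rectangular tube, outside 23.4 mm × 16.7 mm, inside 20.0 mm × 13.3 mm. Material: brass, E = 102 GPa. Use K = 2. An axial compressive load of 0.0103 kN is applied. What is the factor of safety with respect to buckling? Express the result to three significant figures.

n ≈ 2.13

Weak-axis I_min = (h_o·b_o³ − h_i·b_i³)/12 with b_o = 16.7, b_i = 13.30 mm (shorter outer/inner sides).
I_min = (23.4×16.7³ − 20.00×13.30³)/12 = 5.161×10^3 mm⁴
I = 5.161×10^3 mm⁴ = 5.161×10^-9 m⁴
Effective length L_e = K·L = 2 × 7.69 = 15.38 m
P_cr = π²EI / L_e² = π² × 102×10⁹ × 5.161×10^-9 / 15.38² = 21.96 N
Factor of safety n = P_cr / P = 0.021964 / 0.0103 = 2.13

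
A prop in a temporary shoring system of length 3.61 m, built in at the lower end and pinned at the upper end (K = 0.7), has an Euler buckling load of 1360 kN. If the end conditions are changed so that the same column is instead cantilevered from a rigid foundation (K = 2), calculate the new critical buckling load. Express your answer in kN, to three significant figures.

P_cr ≈ 167 kN

P_cr ∝ 1/K², so P_cr,new = P_cr,old × (K_old/K_new)² = 1360 × (0.7/2)²
= 1360 × 0.1225 = 167 kN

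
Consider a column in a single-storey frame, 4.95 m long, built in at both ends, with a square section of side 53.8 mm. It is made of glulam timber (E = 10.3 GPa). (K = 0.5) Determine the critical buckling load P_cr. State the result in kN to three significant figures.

P_cr ≈ 11.6 kN

I = a⁴/12 = 53.8⁴/12 = 6.981×10^5 mm⁴
I = 6.981×10^5 mm⁴ = 6.981×10^-7 m⁴
Effective length L_e = K·L = 0.5 × 4.95 = 2.475 m
P_cr = π²EI / L_e² = π² × 10.3×10⁹ × 6.981×10^-7 / 2.475² = 1.159×10^4 N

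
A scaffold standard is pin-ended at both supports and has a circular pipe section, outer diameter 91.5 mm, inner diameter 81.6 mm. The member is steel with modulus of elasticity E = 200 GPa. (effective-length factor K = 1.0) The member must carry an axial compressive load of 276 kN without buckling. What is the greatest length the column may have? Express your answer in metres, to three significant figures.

L_max ≈ 3.01 m

d_o = 91.5 mm, d_i = 81.6 mm
I = π(d_o⁴ − d_i⁴)/64 = π(91.5⁴ − 81.60⁴)/64 = 1.264×10^6 mm⁴
I = 1.264×10^-6 m⁴
At the buckling limit P_cr = P = 2.760×10^5 N
From P_cr = π²EI/(K·L)²:  L = (1/K)·√(π²EI/P_cr) = (1/1)·√(π²×2.00×10^11×1.264×10^-6/2.760×10^5)
L = 3.01 m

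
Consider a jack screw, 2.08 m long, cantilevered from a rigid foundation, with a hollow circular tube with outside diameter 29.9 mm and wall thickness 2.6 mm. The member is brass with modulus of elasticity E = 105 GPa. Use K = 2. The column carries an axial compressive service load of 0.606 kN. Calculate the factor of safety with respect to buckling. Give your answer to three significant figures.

Inner diameter d_i = 29.9 − 2×2.6 = 24.70 mm
I = π(d_o⁴ − d_i⁴)/64 = π(29.9⁴ − 24.70⁴)/64 = 2.096×10^4 mm⁴
I = 2.096×10^4 mm⁴ = 2.096×10^-8 m⁴
Effective length L_e = K·L = 2 × 2.08 = 4.160 m
P_cr = π²EI / L_e² = π² × 105×10⁹ × 2.096×10^-8 / 4.160² = 1.255×10^3 N
Factor of safety n = P_cr / P = 1.2553 / 0.606 = 2.07

n ≈ 2.07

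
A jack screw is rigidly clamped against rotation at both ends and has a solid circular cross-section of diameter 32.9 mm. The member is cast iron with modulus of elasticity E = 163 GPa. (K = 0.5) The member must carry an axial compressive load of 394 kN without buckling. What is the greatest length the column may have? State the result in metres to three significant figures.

I = πd⁴/64 = π×32.9⁴/64 = 5.751×10^4 mm⁴
I = 5.751×10^-8 m⁴
At the buckling limit P_cr = P = 3.940×10^5 N
From P_cr = π²EI/(K·L)²:  L = (1/K)·√(π²EI/P_cr) = (1/0.5)·√(π²×1.63×10^11×5.751×10^-8/3.940×10^5)
L = 0.969 m

L_max ≈ 0.969 m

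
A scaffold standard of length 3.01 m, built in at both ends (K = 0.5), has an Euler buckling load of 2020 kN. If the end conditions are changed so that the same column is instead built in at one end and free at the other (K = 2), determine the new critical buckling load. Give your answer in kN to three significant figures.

P_cr ∝ 1/K², so P_cr,new = P_cr,old × (K_old/K_new)² = 2020 × (0.5/2)²
= 2020 × 0.06250 = 126 kN

P_cr ≈ 126 kN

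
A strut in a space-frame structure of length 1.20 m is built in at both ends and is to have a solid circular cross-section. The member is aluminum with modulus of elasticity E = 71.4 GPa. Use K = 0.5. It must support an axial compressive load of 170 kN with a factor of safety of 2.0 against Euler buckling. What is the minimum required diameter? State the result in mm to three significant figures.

Required P_cr = n·P = 2.0 × 170 = 340.0 kN
L_e = K·L = 0.5 × 1.20 = 0.6000 m
Required I = P_cr·L_e²/(π²E) = 3.400×10^5 × 0.6000² / (π² × 7.14×10^10) = 1.737×10^-7 m⁴
I_req = 1.737×10^5 mm⁴
Solid circle: I = πd⁴/64  ⇒  d = (64I/π)^(1/4) = (64×1.737×10^5/π)^(1/4) = 43.4 mm

d ≈ 43.4 mm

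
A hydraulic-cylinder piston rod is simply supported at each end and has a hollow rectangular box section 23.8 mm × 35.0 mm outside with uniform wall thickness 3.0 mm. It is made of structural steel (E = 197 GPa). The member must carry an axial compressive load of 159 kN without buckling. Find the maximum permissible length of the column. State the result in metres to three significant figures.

L_max ≈ 0.560 m

Inner dimensions: h_i = 35.0 − 2×3.0 = 29.00 mm, b_i = 23.8 − 2×3.0 = 17.80 mm
Weak-axis I_min = (h_o·b_o³ − h_i·b_i³)/12 with b_o = 23.8, b_i = 17.80 mm (shorter outer/inner sides).
I_min = (35.0×23.8³ − 29.00×17.80³)/12 = 2.569×10^4 mm⁴
I = 2.569×10^-8 m⁴
At the buckling limit P_cr = P = 1.590×10^5 N
From P_cr = π²EI/(K·L)²:  L = (1/K)·√(π²EI/P_cr) = (1/1)·√(π²×1.97×10^11×2.569×10^-8/1.590×10^5)
L = 0.560 m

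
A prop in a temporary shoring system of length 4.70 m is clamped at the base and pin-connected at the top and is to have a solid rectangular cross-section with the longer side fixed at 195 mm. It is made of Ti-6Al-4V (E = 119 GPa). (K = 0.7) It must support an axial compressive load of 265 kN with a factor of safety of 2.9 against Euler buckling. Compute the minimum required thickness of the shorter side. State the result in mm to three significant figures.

Required P_cr = n·P = 2.9 × 265 = 768.5 kN
L_e = K·L = 0.7 × 4.70 = 3.290 m
Required I = P_cr·L_e²/(π²E) = 7.685×10^5 × 3.290² / (π² × 1.19×10^11) = 7.083×10^-6 m⁴
I_req = 7.083×10^6 mm⁴
Rectangle, weak axis: I_min = h·b³/12 with h = 195 mm fixed  ⇒  b = (12I/h)^(1/3) = 75.8 mm

b ≈ 75.8 mm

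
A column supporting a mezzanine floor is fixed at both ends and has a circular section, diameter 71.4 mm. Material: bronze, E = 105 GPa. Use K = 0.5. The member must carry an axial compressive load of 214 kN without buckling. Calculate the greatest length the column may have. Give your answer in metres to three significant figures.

L_max ≈ 4.97 m

I = πd⁴/64 = π×71.4⁴/64 = 1.276×10^6 mm⁴
I = 1.276×10^-6 m⁴
At the buckling limit P_cr = P = 2.140×10^5 N
From P_cr = π²EI/(K·L)²:  L = (1/K)·√(π²EI/P_cr) = (1/0.5)·√(π²×1.05×10^11×1.276×10^-6/2.140×10^5)
L = 4.97 m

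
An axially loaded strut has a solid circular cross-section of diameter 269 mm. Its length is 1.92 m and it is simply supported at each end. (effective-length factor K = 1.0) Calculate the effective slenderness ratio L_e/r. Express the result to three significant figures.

λ ≈ 28.6

I = πd⁴/64 = π×269⁴/64 = 2.570×10^8 mm⁴
A = 5.683×10^4 mm²;  r_min = √(I/A) = √(2.570×10^8/5.683×10^4) = 67.25 mm
L_e = K·L = 1 × 1.92 m = 1.920 m = 1920.0 mm
λ = L_e / r_min = 1920.0 / 67.25 = 28.6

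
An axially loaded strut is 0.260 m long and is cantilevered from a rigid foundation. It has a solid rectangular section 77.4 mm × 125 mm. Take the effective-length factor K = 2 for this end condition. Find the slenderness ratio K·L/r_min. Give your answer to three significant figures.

λ ≈ 23.3

Buckling occurs about the weak axis: I_min = h·b³/12 with b = 77.4 mm (the shorter side).
I_min = 125×77.4³/12 = 4.830×10^6 mm⁴
A = 9.675×10^3 mm²;  r_min = √(I/A) = √(4.830×10^6/9.675×10^3) = 22.34 mm
L_e = K·L = 2 × 0.260 m = 0.5200 m = 520.00 mm
λ = L_e / r_min = 520.00 / 22.34 = 23.3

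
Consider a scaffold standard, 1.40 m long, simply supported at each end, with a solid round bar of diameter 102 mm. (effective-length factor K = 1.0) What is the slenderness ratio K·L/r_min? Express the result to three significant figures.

For a solid circle r = d/4 = 102/4 = 25.50 mm
L_e = K·L = 1 × 1.40 m = 1.400 m = 1400.0 mm
λ = L_e / r_min = 1400.0 / 25.50 = 54.9

λ ≈ 54.9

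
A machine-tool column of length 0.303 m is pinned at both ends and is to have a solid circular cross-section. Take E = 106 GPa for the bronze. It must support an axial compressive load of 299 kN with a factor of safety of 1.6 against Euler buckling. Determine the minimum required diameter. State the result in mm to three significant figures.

d ≈ 30.4 mm

Required P_cr = n·P = 1.6 × 299 = 478.4 kN
L_e = K·L = 1 × 0.303 = 0.3030 m
Required I = P_cr·L_e²/(π²E) = 4.784×10^5 × 0.3030² / (π² × 1.06×10^11) = 4.198×10^-8 m⁴
I_req = 4.198×10^4 mm⁴
Solid circle: I = πd⁴/64  ⇒  d = (64I/π)^(1/4) = (64×4.198×10^4/π)^(1/4) = 30.4 mm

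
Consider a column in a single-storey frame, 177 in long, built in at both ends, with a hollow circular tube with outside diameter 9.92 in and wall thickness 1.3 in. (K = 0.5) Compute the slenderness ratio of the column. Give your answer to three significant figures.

λ ≈ 28.7

Inner diameter d_i = 9.92 − 2×1.3 = 7.320 in
I = π(d_o⁴ − d_i⁴)/64 = π(9.92⁴ − 7.320⁴)/64 = 334.4 in⁴
A = 35.20 in²;  r_min = √(I/A) = √(334.4/35.20) = 3.082 in
L_e = K·L = 0.5 × 177 = 88.50 in
λ = L_e / r_min = 88.500 / 3.082 = 28.7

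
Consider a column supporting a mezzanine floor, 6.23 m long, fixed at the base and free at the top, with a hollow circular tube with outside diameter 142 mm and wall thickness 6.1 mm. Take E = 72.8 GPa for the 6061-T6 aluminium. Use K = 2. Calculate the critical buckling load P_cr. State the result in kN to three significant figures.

Inner diameter d_i = 142 − 2×6.1 = 129.8 mm
I = π(d_o⁴ − d_i⁴)/64 = π(142⁴ − 129.8⁴)/64 = 6.025×10^6 mm⁴
I = 6.025×10^6 mm⁴ = 6.025×10^-6 m⁴
Effective length L_e = K·L = 2 × 6.23 = 12.46 m
P_cr = π²EI / L_e² = π² × 72.8×10⁹ × 6.025×10^-6 / 12.46² = 2.788×10^4 N

P_cr ≈ 27.9 kN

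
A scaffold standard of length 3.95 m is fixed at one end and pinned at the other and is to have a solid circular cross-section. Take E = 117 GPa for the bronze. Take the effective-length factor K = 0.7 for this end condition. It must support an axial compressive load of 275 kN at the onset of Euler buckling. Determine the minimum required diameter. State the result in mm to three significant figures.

d ≈ 78.0 mm

L_e = K·L = 0.7 × 3.95 = 2.765 m
Required I = P_cr·L_e²/(π²E) = 2.750×10^5 × 2.765² / (π² × 1.17×10^11) = 1.821×10^-6 m⁴
I_req = 1.821×10^6 mm⁴
Solid circle: I = πd⁴/64  ⇒  d = (64I/π)^(1/4) = (64×1.821×10^6/π)^(1/4) = 78.0 mm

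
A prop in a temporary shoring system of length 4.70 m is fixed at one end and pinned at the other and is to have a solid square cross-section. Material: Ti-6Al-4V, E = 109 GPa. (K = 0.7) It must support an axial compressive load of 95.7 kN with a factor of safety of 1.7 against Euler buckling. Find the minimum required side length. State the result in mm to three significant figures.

a ≈ 66.6 mm

Required P_cr = n·P = 1.7 × 95.7 = 162.7 kN
L_e = K·L = 0.7 × 4.70 = 3.290 m
Required I = P_cr·L_e²/(π²E) = 1.627×10^5 × 3.290² / (π² × 1.09×10^11) = 1.637×10^-6 m⁴
I_req = 1.637×10^6 mm⁴
Solid square: I = a⁴/12  ⇒  a = (12I)^(1/4) = (12×1.637×10^6)^(1/4) = 66.6 mm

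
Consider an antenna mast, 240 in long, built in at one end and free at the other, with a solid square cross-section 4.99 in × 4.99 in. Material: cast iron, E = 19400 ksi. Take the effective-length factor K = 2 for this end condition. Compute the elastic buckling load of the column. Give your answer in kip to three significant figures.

P_cr ≈ 42.9 kip

I = a⁴/12 = 4.99⁴/12 = 51.67 in⁴
Effective length L_e = K·L = 2 × 240 = 480.0 in
P_cr = π²EI / L_e² = π² × 19400×10³ × 51.67 / 480.0² = 4.294×10^4 lb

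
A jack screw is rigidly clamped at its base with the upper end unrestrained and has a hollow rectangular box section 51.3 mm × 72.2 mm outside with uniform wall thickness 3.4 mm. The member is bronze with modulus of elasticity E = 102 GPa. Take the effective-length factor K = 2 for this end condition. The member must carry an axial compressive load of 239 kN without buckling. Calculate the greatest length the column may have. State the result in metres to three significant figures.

L_max ≈ 0.591 m

Inner dimensions: h_i = 72.2 − 2×3.4 = 65.40 mm, b_i = 51.3 − 2×3.4 = 44.50 mm
Weak-axis I_min = (h_o·b_o³ − h_i·b_i³)/12 with b_o = 51.3, b_i = 44.50 mm (shorter outer/inner sides).
I_min = (72.2×51.3³ − 65.40×44.50³)/12 = 3.320×10^5 mm⁴
I = 3.320×10^-7 m⁴
At the buckling limit P_cr = P = 2.390×10^5 N
From P_cr = π²EI/(K·L)²:  L = (1/K)·√(π²EI/P_cr) = (1/2)·√(π²×1.02×10^11×3.320×10^-7/2.390×10^5)
L = 0.591 m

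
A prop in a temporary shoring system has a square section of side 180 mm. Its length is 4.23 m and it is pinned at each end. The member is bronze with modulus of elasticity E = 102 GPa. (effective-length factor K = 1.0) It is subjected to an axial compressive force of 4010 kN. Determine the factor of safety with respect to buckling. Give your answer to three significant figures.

n ≈ 1.23

I = a⁴/12 = 180⁴/12 = 8.748×10^7 mm⁴
I = 8.748×10^7 mm⁴ = 8.748×10^-5 m⁴
Effective length L_e = K·L = 1 × 4.23 = 4.230 m
P_cr = π²EI / L_e² = π² × 102×10⁹ × 8.748×10^-5 / 4.230² = 4.922×10^6 N
Factor of safety n = P_cr / P = 4921.8 / 4010 = 1.23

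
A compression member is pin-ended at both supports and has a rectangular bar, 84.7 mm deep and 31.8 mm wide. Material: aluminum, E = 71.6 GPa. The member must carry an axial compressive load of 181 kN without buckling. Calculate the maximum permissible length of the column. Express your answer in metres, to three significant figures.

L_max ≈ 0.941 m

Buckling occurs about the weak axis: I_min = h·b³/12 with b = 31.8 mm (the shorter side).
I_min = 84.7×31.8³/12 = 2.270×10^5 mm⁴
I = 2.270×10^-7 m⁴
At the buckling limit P_cr = P = 1.810×10^5 N
From P_cr = π²EI/(K·L)²:  L = (1/K)·√(π²EI/P_cr) = (1/1)·√(π²×7.16×10^10×2.270×10^-7/1.810×10^5)
L = 0.941 m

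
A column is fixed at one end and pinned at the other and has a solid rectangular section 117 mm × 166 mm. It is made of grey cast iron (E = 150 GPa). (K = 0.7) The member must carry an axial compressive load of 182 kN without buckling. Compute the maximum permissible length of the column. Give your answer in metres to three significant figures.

Buckling occurs about the weak axis: I_min = h·b³/12 with b = 117 mm (the shorter side).
I_min = 166×117³/12 = 2.216×10^7 mm⁴
I = 2.216×10^-5 m⁴
At the buckling limit P_cr = P = 1.820×10^5 N
From P_cr = π²EI/(K·L)²:  L = (1/K)·√(π²EI/P_cr) = (1/0.7)·√(π²×1.50×10^11×2.216×10^-5/1.820×10^5)
L = 19.2 m

L_max ≈ 19.2 m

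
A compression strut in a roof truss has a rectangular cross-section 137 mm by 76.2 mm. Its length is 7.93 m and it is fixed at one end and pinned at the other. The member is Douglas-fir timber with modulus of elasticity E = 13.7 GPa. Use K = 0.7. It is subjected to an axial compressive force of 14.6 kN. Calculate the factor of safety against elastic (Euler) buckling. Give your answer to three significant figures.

Buckling occurs about the weak axis: I_min = h·b³/12 with b = 76.2 mm (the shorter side).
I_min = 137×76.2³/12 = 5.051×10^6 mm⁴
I = 5.051×10^6 mm⁴ = 5.051×10^-6 m⁴
Effective length L_e = K·L = 0.7 × 7.93 = 5.551 m
P_cr = π²EI / L_e² = π² × 13.7×10⁹ × 5.051×10^-6 / 5.551² = 2.217×10^4 N
Factor of safety n = P_cr / P = 22.166 / 14.6 = 1.52

n ≈ 1.52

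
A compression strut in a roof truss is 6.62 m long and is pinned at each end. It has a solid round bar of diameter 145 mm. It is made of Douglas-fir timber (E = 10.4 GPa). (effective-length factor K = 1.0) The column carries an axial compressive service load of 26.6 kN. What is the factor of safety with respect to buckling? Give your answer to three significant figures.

I = πd⁴/64 = π×145⁴/64 = 2.170×10^7 mm⁴
I = 2.170×10^7 mm⁴ = 2.170×10^-5 m⁴
Effective length L_e = K·L = 1 × 6.62 = 6.620 m
P_cr = π²EI / L_e² = π² × 10.4×10⁹ × 2.170×10^-5 / 6.620² = 5.082×10^4 N
Factor of safety n = P_cr / P = 50.823 / 26.6 = 1.91

n ≈ 1.91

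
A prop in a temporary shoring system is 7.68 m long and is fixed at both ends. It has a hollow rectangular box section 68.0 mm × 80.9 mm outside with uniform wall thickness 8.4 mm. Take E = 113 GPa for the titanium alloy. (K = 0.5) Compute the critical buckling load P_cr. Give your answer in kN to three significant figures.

Inner dimensions: h_i = 80.9 − 2×8.4 = 64.10 mm, b_i = 68.0 − 2×8.4 = 51.20 mm
Weak-axis I_min = (h_o·b_o³ − h_i·b_i³)/12 with b_o = 68.0, b_i = 51.20 mm (shorter outer/inner sides).
I_min = (80.9×68.0³ − 64.10×51.20³)/12 = 1.403×10^6 mm⁴
I = 1.403×10^6 mm⁴ = 1.403×10^-6 m⁴
Effective length L_e = K·L = 0.5 × 7.68 = 3.840 m
P_cr = π²EI / L_e² = π² × 113×10⁹ × 1.403×10^-6 / 3.840² = 1.061×10^5 N

P_cr ≈ 106 kN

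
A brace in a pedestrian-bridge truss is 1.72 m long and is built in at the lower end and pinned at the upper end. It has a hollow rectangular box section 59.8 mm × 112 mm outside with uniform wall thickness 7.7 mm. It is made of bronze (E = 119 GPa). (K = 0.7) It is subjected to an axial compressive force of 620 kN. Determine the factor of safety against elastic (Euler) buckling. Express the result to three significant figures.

Inner dimensions: h_i = 112 − 2×7.7 = 96.60 mm, b_i = 59.8 − 2×7.7 = 44.40 mm
Weak-axis I_min = (h_o·b_o³ − h_i·b_i³)/12 with b_o = 59.8, b_i = 44.40 mm (shorter outer/inner sides).
I_min = (112×59.8³ − 96.60×44.40³)/12 = 1.291×10^6 mm⁴
I = 1.291×10^6 mm⁴ = 1.291×10^-6 m⁴
Effective length L_e = K·L = 0.7 × 1.72 = 1.204 m
P_cr = π²EI / L_e² = π² × 119×10⁹ × 1.291×10^-6 / 1.204² = 1.046×10^6 N
Factor of safety n = P_cr / P = 1046.2 / 620 = 1.69

n ≈ 1.69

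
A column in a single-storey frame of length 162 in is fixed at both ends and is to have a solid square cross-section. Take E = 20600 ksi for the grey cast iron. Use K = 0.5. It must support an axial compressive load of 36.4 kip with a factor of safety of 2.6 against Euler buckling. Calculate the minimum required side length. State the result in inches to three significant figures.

Required P_cr = n·P = 2.6 × 36.4 = 94.64 kip
L_e = K·L = 0.5 × 162 = 81.00 in
Required I = P_cr·L_e²/(π²E) = 9.464×10^4 × 81.00² / (π² × 2.06×10^7) = 3.054 in⁴
Solid square: I = a⁴/12  ⇒  a = (12I)^(1/4) = (12×3.054)^(1/4) = 2.46 in

a ≈ 2.46 in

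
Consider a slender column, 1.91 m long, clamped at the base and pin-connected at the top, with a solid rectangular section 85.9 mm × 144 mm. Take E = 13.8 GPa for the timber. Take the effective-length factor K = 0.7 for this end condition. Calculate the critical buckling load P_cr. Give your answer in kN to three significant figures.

P_cr ≈ 580 kN

Buckling occurs about the weak axis: I_min = h·b³/12 with b = 85.9 mm (the shorter side).
I_min = 144×85.9³/12 = 7.606×10^6 mm⁴
I = 7.606×10^6 mm⁴ = 7.606×10^-6 m⁴
Effective length L_e = K·L = 0.7 × 1.91 = 1.337 m
P_cr = π²EI / L_e² = π² × 13.8×10⁹ × 7.606×10^-6 / 1.337² = 5.795×10^5 N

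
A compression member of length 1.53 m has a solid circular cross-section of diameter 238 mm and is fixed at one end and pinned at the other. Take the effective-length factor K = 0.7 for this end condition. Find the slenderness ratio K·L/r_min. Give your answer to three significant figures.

λ ≈ 18.0

I = πd⁴/64 = π×238⁴/64 = 1.575×10^8 mm⁴
A = 4.449×10^4 mm²;  r_min = √(I/A) = √(1.575×10^8/4.449×10^4) = 59.50 mm
L_e = K·L = 0.7 × 1.53 m = 1.071 m = 1071.0 mm
λ = L_e / r_min = 1071.0 / 59.50 = 18.0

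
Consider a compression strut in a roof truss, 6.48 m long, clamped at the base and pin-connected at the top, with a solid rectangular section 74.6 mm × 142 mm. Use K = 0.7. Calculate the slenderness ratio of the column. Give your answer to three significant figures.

Buckling occurs about the weak axis: I_min = h·b³/12 with b = 74.6 mm (the shorter side).
I_min = 142×74.6³/12 = 4.913×10^6 mm⁴
A = 1.059×10^4 mm²;  r_min = √(I/A) = √(4.913×10^6/1.059×10^4) = 21.54 mm
L_e = K·L = 0.7 × 6.48 m = 4.536 m = 4536.0 mm
λ = L_e / r_min = 4536.0 / 21.54 = 211

λ ≈ 211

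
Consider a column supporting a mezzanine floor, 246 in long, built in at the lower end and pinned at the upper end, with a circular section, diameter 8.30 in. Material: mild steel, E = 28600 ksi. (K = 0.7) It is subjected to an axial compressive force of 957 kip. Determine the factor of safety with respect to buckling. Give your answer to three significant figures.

n ≈ 2.32

I = πd⁴/64 = π×8.30⁴/64 = 233.0 in⁴
Effective length L_e = K·L = 0.7 × 246 = 172.2 in
P_cr = π²EI / L_e² = π² × 28600×10³ × 233.0 / 172.2² = 2.218×10^6 lb
Factor of safety n = P_cr / P = 2217.6 / 957 = 2.32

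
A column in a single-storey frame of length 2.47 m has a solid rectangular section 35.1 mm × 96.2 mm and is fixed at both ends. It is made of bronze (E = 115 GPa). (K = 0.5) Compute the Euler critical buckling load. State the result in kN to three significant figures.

P_cr ≈ 258 kN

Buckling occurs about the weak axis: I_min = h·b³/12 with b = 35.1 mm (the shorter side).
I_min = 96.2×35.1³/12 = 3.467×10^5 mm⁴
I = 3.467×10^5 mm⁴ = 3.467×10^-7 m⁴
Effective length L_e = K·L = 0.5 × 2.47 = 1.235 m
P_cr = π²EI / L_e² = π² × 115×10⁹ × 3.467×10^-7 / 1.235² = 2.580×10^5 N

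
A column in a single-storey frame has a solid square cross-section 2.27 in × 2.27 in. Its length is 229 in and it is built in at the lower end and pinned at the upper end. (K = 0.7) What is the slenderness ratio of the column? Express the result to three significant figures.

λ ≈ 245

I = a⁴/12 = 2.27⁴/12 = 2.213 in⁴
A = 5.153 in²;  r_min = √(I/A) = √(2.213/5.153) = 0.6553 in
L_e = K·L = 0.7 × 229 = 160.3 in
λ = L_e / r_min = 160.30 / 0.6553 = 245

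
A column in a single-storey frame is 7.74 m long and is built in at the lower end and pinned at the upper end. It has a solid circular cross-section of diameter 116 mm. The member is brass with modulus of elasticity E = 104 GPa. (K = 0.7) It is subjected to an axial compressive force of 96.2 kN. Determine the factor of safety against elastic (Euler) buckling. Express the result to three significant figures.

I = πd⁴/64 = π×116⁴/64 = 8.888×10^6 mm⁴
I = 8.888×10^6 mm⁴ = 8.888×10^-6 m⁴
Effective length L_e = K·L = 0.7 × 7.74 = 5.418 m
P_cr = π²EI / L_e² = π² × 104×10⁹ × 8.888×10^-6 / 5.418² = 3.108×10^5 N
Factor of safety n = P_cr / P = 310.78 / 96.2 = 3.23

n ≈ 3.23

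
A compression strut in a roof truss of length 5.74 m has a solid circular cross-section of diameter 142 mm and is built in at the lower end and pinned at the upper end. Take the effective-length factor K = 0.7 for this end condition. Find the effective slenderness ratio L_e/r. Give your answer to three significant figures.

λ ≈ 113

For a solid circle r = d/4 = 142/4 = 35.50 mm
L_e = K·L = 0.7 × 5.74 m = 4.018 m = 4018.0 mm
λ = L_e / r_min = 4018.0 / 35.50 = 113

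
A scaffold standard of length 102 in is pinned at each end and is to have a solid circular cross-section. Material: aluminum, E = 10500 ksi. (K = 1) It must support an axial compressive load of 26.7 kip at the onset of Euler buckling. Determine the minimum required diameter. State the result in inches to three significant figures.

d ≈ 2.72 in

L_e = K·L = 1 × 102 = 102.0 in
Required I = P_cr·L_e²/(π²E) = 2.670×10^4 × 102.0² / (π² × 1.05×10^7) = 2.681 in⁴
Solid circle: I = πd⁴/64  ⇒  d = (64I/π)^(1/4) = (64×2.681/π)^(1/4) = 2.72 in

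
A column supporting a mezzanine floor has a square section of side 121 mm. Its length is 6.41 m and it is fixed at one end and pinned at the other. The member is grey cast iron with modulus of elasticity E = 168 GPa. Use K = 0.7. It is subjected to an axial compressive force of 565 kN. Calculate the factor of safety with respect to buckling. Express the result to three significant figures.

n ≈ 2.60

I = a⁴/12 = 121⁴/12 = 1.786×10^7 mm⁴
I = 1.786×10^7 mm⁴ = 1.786×10^-5 m⁴
Effective length L_e = K·L = 0.7 × 6.41 = 4.487 m
P_cr = π²EI / L_e² = π² × 168×10⁹ × 1.786×10^-5 / 4.487² = 1.471×10^6 N
Factor of safety n = P_cr / P = 1471.2 / 565 = 2.60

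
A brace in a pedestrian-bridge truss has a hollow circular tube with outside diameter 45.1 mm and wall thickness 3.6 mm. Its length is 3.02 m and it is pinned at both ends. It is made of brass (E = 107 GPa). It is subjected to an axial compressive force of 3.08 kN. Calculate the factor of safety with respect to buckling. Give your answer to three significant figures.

Inner diameter d_i = 45.1 − 2×3.6 = 37.90 mm
I = π(d_o⁴ − d_i⁴)/64 = π(45.1⁴ − 37.90⁴)/64 = 1.018×10^5 mm⁴
I = 1.018×10^5 mm⁴ = 1.018×10^-7 m⁴
Effective length L_e = K·L = 1 × 3.02 = 3.020 m
P_cr = π²EI / L_e² = π² × 107×10⁹ × 1.018×10^-7 / 3.020² = 1.179×10^4 N
Factor of safety n = P_cr / P = 11.788 / 3.08 = 3.83

n ≈ 3.83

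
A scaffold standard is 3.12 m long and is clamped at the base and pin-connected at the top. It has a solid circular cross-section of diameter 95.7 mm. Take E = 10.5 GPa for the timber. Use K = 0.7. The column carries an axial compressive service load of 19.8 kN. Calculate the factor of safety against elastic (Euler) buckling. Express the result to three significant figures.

I = πd⁴/64 = π×95.7⁴/64 = 4.117×10^6 mm⁴
I = 4.117×10^6 mm⁴ = 4.117×10^-6 m⁴
Effective length L_e = K·L = 0.7 × 3.12 = 2.184 m
P_cr = π²EI / L_e² = π² × 10.5×10⁹ × 4.117×10^-6 / 2.184² = 8.945×10^4 N
Factor of safety n = P_cr / P = 89.454 / 19.8 = 4.52

n ≈ 4.52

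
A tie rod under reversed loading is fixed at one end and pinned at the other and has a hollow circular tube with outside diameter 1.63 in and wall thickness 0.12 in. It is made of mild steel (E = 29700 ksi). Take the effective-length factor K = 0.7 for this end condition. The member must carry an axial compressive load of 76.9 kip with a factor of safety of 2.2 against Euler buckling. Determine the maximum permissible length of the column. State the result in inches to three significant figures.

L_max ≈ 24.0 in

Inner diameter d_i = 1.63 − 2×0.12 = 1.390 in
I = π(d_o⁴ − d_i⁴)/64 = π(1.63⁴ − 1.390⁴)/64 = 0.1633 in⁴
Required critical load P_cr = n·P = 2.2 × 76.9 = 169.2 kip = 1.692×10^5 lb
From P_cr = π²EI/(K·L)²:  L = (1/K)·√(π²EI/P_cr) = (1/0.7)·√(π²×2.97×10^7×0.1633/1.692×10^5)
L = 24.0 in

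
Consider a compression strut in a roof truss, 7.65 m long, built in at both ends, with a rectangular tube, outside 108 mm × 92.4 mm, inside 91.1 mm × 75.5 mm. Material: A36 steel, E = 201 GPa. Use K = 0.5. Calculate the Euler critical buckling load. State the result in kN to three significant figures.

Weak-axis I_min = (h_o·b_o³ − h_i·b_i³)/12 with b_o = 92.4, b_i = 75.50 mm (shorter outer/inner sides).
I_min = (108×92.4³ − 91.10×75.50³)/12 = 3.833×10^6 mm⁴
I = 3.833×10^6 mm⁴ = 3.833×10^-6 m⁴
Effective length L_e = K·L = 0.5 × 7.65 = 3.825 m
P_cr = π²EI / L_e² = π² × 201×10⁹ × 3.833×10^-6 / 3.825² = 5.197×10^5 N

P_cr ≈ 520 kN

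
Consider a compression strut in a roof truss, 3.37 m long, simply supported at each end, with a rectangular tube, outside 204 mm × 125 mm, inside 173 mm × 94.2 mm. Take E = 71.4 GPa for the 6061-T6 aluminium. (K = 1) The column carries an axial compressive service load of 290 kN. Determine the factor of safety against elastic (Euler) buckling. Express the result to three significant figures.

n ≈ 4.53

Weak-axis I_min = (h_o·b_o³ − h_i·b_i³)/12 with b_o = 125, b_i = 94.20 mm (shorter outer/inner sides).
I_min = (204×125³ − 173.0×94.20³)/12 = 2.115×10^7 mm⁴
I = 2.115×10^7 mm⁴ = 2.115×10^-5 m⁴
Effective length L_e = K·L = 1 × 3.37 = 3.370 m
P_cr = π²EI / L_e² = π² × 71.4×10⁹ × 2.115×10^-5 / 3.370² = 1.312×10^6 N
Factor of safety n = P_cr / P = 1312.5 / 290 = 4.53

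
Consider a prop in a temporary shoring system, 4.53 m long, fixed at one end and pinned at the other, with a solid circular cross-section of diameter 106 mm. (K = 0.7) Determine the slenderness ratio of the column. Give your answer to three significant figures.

λ ≈ 120

For a solid circle r = d/4 = 106/4 = 26.50 mm
L_e = K·L = 0.7 × 4.53 m = 3.171 m = 3171.0 mm
λ = L_e / r_min = 3171.0 / 26.50 = 120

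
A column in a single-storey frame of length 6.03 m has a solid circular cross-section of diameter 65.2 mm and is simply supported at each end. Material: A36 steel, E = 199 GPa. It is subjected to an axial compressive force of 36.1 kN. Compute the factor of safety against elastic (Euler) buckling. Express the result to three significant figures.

I = πd⁴/64 = π×65.2⁴/64 = 8.871×10^5 mm⁴
I = 8.871×10^5 mm⁴ = 8.871×10^-7 m⁴
Effective length L_e = K·L = 1 × 6.03 = 6.030 m
P_cr = π²EI / L_e² = π² × 199×10⁹ × 8.871×10^-7 / 6.030² = 4.792×10^4 N
Factor of safety n = P_cr / P = 47.916 / 36.1 = 1.33

n ≈ 1.33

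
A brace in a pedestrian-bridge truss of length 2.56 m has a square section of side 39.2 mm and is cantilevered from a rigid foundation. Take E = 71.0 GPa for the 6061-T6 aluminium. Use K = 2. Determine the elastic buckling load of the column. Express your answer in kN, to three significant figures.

P_cr ≈ 5.26 kN

I = a⁴/12 = 39.2⁴/12 = 1.968×10^5 mm⁴
I = 1.968×10^5 mm⁴ = 1.968×10^-7 m⁴
Effective length L_e = K·L = 2 × 2.56 = 5.120 m
P_cr = π²EI / L_e² = π² × 71.0×10⁹ × 1.968×10^-7 / 5.120² = 5.260×10^3 N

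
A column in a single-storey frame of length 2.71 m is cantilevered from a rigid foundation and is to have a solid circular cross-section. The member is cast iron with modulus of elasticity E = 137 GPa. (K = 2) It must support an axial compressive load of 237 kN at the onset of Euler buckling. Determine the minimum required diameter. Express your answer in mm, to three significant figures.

d ≈ 101 mm

L_e = K·L = 2 × 2.71 = 5.420 m
Required I = P_cr·L_e²/(π²E) = 2.370×10^5 × 5.420² / (π² × 1.37×10^11) = 5.149×10^-6 m⁴
I_req = 5.149×10^6 mm⁴
Solid circle: I = πd⁴/64  ⇒  d = (64I/π)^(1/4) = (64×5.149×10^6/π)^(1/4) = 101 mm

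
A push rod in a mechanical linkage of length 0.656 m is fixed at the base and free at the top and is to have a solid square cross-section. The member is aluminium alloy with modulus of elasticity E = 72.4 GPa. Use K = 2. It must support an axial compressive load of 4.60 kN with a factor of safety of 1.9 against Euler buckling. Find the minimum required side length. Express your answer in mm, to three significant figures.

Required P_cr = n·P = 1.9 × 4.60 = 8.740 kN
L_e = K·L = 2 × 0.656 = 1.312 m
Required I = P_cr·L_e²/(π²E) = 8.740×10^3 × 1.312² / (π² × 7.24×10^10) = 2.105×10^-8 m⁴
I_req = 2.105×10^4 mm⁴
Solid square: I = a⁴/12  ⇒  a = (12I)^(1/4) = (12×2.105×10^4)^(1/4) = 22.4 mm

a ≈ 22.4 mm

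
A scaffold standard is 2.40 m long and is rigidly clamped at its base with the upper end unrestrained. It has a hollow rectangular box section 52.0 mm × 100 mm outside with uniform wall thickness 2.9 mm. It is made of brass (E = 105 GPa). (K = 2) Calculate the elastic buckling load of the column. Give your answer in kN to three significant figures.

Inner dimensions: h_i = 100 − 2×2.9 = 94.20 mm, b_i = 52.0 − 2×2.9 = 46.20 mm
Weak-axis I_min = (h_o·b_o³ − h_i·b_i³)/12 with b_o = 52.0, b_i = 46.20 mm (shorter outer/inner sides).
I_min = (100×52.0³ − 94.20×46.20³)/12 = 3.976×10^5 mm⁴
I = 3.976×10^5 mm⁴ = 3.976×10^-7 m⁴
Effective length L_e = K·L = 2 × 2.40 = 4.800 m
P_cr = π²EI / L_e² = π² × 105×10⁹ × 3.976×10^-7 / 4.800² = 1.789×10^4 N

P_cr ≈ 17.9 kN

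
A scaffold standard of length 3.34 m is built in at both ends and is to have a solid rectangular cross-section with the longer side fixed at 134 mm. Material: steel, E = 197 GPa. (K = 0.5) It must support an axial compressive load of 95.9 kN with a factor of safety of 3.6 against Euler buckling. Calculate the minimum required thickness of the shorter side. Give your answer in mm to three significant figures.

b ≈ 35.4 mm

Required P_cr = n·P = 3.6 × 95.9 = 345.2 kN
L_e = K·L = 0.5 × 3.34 = 1.670 m
Required I = P_cr·L_e²/(π²E) = 3.452×10^5 × 1.670² / (π² × 1.97×10^11) = 4.952×10^-7 m⁴
I_req = 4.952×10^5 mm⁴
Rectangle, weak axis: I_min = h·b³/12 with h = 134 mm fixed  ⇒  b = (12I/h)^(1/3) = 35.4 mm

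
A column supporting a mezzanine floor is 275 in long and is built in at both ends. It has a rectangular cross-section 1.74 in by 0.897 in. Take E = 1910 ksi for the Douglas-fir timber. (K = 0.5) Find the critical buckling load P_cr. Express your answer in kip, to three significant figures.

Buckling occurs about the weak axis: I_min = h·b³/12 with b = 0.897 in (the shorter side).
I_min = 1.74×0.897³/12 = 0.1047 in⁴
Effective length L_e = K·L = 0.5 × 275 = 137.5 in
P_cr = π²EI / L_e² = π² × 1910×10³ × 0.1047 / 137.5² = 104.3 lb

P_cr ≈ 0.104 kip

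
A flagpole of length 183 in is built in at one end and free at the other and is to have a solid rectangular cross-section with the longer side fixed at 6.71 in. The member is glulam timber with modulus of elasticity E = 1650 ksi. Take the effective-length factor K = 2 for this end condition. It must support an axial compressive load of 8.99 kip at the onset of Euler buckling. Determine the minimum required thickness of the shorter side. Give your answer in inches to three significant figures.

L_e = K·L = 2 × 183 = 366.0 in
Required I = P_cr·L_e²/(π²E) = 8.990×10^3 × 366.0² / (π² × 1.65×10^6) = 73.95 in⁴
Rectangle, weak axis: I_min = h·b³/12 with h = 6.71 in fixed  ⇒  b = (12I/h)^(1/3) = 5.09 in

b ≈ 5.09 in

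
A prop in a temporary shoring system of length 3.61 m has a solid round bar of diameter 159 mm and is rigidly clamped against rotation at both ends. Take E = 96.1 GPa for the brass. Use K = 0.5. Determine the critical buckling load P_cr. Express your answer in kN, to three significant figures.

I = πd⁴/64 = π×159⁴/64 = 3.137×10^7 mm⁴
I = 3.137×10^7 mm⁴ = 3.137×10^-5 m⁴
Effective length L_e = K·L = 0.5 × 3.61 = 1.805 m
P_cr = π²EI / L_e² = π² × 96.1×10⁹ × 3.137×10^-5 / 1.805² = 9.133×10^6 N

P_cr ≈ 9130 kN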